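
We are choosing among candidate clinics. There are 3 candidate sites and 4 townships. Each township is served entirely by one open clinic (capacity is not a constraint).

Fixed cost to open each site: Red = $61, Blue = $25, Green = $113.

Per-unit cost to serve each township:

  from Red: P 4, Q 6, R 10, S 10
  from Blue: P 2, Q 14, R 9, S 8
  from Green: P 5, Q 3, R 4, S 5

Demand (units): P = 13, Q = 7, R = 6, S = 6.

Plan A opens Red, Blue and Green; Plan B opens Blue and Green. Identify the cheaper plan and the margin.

Plan B is cheaper by 61.

Plan A: {Red, Blue, Green}: P→Blue 2·13=26, Q→Green 3·7=21, R→Green 4·6=24, S→Green 5·6=30. Service 101; fixed 199; total 300.
Plan B: {Blue, Green}: P→Blue 2·13=26, Q→Green 3·7=21, R→Green 4·6=24, S→Green 5·6=30. Service 101; fixed 138; total 239.
Difference: |300 − 239| = 61.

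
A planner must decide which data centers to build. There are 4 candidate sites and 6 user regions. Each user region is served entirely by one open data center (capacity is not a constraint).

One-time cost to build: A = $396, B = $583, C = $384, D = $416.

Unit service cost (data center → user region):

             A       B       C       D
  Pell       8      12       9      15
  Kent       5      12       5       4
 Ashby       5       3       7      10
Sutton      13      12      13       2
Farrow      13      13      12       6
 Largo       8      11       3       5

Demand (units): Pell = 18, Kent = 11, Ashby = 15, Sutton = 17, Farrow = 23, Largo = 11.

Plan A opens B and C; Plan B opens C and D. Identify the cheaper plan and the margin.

Plan A: {B, C}: Pell→C 9·18=162, Kent→C 5·11=55, Ashby→B 3·15=45, Sutton→B 12·17=204, Farrow→C 12·23=276, Largo→C 3·11=33. Service 775; fixed 967; total 1742.
Plan B: {C, D}: Pell→C 9·18=162, Kent→D 4·11=44, Ashby→C 7·15=105, Sutton→D 2·17=34, Farrow→D 6·23=138, Largo→C 3·11=33. Service 516; fixed 800; total 1316.
Difference: |1742 − 1316| = 426.

Plan B is cheaper by 426.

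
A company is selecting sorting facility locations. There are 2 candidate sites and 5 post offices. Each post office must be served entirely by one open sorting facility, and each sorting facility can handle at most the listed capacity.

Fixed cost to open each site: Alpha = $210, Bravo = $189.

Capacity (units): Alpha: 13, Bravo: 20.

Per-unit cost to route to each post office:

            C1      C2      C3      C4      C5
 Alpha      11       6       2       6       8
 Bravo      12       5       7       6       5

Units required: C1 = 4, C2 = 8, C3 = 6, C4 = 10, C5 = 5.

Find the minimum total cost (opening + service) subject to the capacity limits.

Open {Alpha, Bravo}: C1→Bravo 12·4=48, C2→Alpha 6·8=48, C3→Bravo 7·6=42, C4→Bravo 6·10=60, C5→Alpha 8·5=40.
Loads: Alpha carries 13/13, Bravo carries 20/20. Service 238; fixed 399; total 637.

Minimum total cost: 637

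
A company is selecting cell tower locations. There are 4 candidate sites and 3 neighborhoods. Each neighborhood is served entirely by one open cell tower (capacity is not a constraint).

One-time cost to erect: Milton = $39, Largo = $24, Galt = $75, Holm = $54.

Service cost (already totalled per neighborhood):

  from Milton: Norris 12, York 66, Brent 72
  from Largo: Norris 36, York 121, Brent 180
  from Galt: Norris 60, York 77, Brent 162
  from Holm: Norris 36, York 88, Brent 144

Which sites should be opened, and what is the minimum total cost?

Open Milton only; minimum total cost 189.

For any fixed open set, each neighborhood goes to its cheapest open site; total = fixed + service.
{Milton}: Norris→Milton 12, York→Milton 66, Brent→Milton 72. Service 150; fixed 39; total 189.
{Milton, Largo}: service 150 + fixed 63 = 213
{Milton, Holm}: service 150 + fixed 93 = 243
{Milton, Largo, Galt, Holm}: service 150 + fixed 192 = 342
No other subset beats 189.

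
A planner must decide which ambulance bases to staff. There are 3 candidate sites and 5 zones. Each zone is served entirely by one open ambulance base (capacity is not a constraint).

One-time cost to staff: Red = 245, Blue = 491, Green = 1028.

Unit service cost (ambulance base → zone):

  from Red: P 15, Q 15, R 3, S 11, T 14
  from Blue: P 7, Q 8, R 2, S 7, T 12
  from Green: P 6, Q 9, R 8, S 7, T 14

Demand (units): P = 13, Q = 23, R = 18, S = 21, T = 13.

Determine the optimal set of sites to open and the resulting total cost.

Open Blue only; minimum total cost 1105.

For any fixed open set, each zone goes to its cheapest open site; total = fixed + service.
{Blue}: P→Blue 7·13=91, Q→Blue 8·23=184, R→Blue 2·18=36, S→Blue 7·21=147, T→Blue 12·13=156. Service 614; fixed 491; total 1105.
{Red}: service 1007 + fixed 245 = 1252
{Red, Blue}: P→Blue 7·13=91, Q→Blue 8·23=184, R→Blue 2·18=36, S→Blue 7·21=147, T→Blue 12·13=156. Service 614; fixed 736; total 1350.
{Red, Blue, Green}: service 601 + fixed 1764 = 2365
No other subset beats 1105.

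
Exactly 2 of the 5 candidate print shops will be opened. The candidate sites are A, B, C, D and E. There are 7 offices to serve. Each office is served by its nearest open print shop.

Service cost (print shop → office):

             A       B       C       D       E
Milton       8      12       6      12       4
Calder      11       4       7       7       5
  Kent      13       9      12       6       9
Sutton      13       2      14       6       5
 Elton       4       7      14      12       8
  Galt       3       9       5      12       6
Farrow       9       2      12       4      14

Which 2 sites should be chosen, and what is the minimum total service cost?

Choose A and B; total service cost 32.

With exactly 2 open, each office uses its cheapest among the chosen.
{A, B}: Milton→A 8, Calder→B 4, Kent→B 9, Sutton→B 2, Elton→A 4, Galt→A 3, Farrow→B 2. Service cost 32.
{B, E}: service cost 34
{B, C}: service cost 35
Among all 10 size-2 choices, {A, B} is lowest.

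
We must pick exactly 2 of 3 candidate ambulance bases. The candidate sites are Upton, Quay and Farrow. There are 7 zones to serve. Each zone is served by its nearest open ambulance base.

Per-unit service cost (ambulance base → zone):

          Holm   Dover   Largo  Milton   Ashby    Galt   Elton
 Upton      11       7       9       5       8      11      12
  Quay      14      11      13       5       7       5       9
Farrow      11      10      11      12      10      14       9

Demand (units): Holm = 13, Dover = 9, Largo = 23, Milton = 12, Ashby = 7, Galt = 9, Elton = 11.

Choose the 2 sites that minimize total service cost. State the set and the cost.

With exactly 2 open, each zone uses its cheapest among the chosen.
{Upton, Quay}: Holm→Upton 11·13=143, Dover→Upton 7·9=63, Largo→Upton 9·23=207, Milton→Upton 5·12=60, Ashby→Quay 7·7=49, Galt→Quay 5·9=45, Elton→Quay 9·11=99. Service cost 666.
{Upton, Farrow}: service cost 727
{Quay, Farrow}: service cost 739
Among all 3 size-2 choices, {Upton, Quay} is lowest.

Choose Upton and Quay; total service cost 666.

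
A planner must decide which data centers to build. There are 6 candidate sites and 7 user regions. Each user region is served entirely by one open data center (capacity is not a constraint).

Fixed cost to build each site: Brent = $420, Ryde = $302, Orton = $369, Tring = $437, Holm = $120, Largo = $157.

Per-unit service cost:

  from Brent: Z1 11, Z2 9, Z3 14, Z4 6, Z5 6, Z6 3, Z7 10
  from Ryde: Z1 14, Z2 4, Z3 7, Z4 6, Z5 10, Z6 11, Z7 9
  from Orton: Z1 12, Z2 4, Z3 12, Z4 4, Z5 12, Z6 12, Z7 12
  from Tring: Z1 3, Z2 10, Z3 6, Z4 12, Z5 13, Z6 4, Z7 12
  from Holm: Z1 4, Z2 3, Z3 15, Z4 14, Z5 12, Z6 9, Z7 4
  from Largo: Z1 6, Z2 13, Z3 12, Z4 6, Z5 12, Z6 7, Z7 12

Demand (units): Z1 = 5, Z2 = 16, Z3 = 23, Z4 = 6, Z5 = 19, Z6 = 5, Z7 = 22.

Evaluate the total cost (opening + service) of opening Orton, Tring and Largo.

Total cost: 1716

Each user region is assigned to its cheapest site among the open ones.
{Orton, Tring, Largo}: Z1→Tring 3·5=15, Z2→Orton 4·16=64, Z3→Tring 6·23=138, Z4→Orton 4·6=24, Z5→Orton 12·19=228, Z6→Tring 4·5=20, Z7→Orton 12·22=264. Service 753; fixed 963; total 1716.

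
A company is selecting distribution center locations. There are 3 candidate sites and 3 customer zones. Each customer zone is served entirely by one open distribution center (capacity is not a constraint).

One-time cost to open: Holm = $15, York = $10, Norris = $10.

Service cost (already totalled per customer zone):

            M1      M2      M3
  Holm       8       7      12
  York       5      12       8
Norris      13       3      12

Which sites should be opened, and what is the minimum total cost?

Open York only; minimum total cost 35.

For any fixed open set, each customer zone goes to its cheapest open site; total = fixed + service.
{York}: M1→York 5, M2→York 12, M3→York 8. Service 25; fixed 10; total 35.
{York, Norris}: M1→York 5, M2→Norris 3, M3→York 8. Service 16; fixed 20; total 36.
{Norris}: service 28 + fixed 10 = 38
{Holm, York, Norris}: service 16 + fixed 35 = 51
No other subset beats 35.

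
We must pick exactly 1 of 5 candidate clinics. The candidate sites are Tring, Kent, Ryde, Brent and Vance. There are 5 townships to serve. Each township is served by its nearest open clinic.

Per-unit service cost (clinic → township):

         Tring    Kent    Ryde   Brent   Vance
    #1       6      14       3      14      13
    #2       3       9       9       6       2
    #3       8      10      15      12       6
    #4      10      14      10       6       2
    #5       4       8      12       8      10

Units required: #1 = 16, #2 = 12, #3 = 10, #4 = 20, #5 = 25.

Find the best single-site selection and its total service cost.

Choose Tring only; total service cost 512.

With exactly 1 open, each township uses its cheapest among the chosen.
{Tring}: #1→Tring 6·16=96, #2→Tring 3·12=36, #3→Tring 8·10=80, #4→Tring 10·20=200, #5→Tring 4·25=100. Service cost 512.
{Vance}: service cost 582
{Brent}: service cost 736
Among all 5 size-1 choices, {Tring} is lowest.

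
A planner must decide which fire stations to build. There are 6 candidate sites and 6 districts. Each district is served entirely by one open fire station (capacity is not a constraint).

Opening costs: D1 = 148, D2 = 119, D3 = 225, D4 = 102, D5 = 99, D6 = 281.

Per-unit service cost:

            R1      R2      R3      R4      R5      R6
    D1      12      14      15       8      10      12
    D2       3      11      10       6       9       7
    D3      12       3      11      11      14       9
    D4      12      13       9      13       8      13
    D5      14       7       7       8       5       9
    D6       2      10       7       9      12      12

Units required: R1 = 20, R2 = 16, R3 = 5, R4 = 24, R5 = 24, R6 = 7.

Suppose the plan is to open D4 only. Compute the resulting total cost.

Each district is assigned to its cheapest site among the open ones.
{D4}: R1→D4 12·20=240, R2→D4 13·16=208, R3→D4 9·5=45, R4→D4 13·24=312, R5→D4 8·24=192, R6→D4 13·7=91. Service 1088; fixed 102; total 1190.

Total cost: 1190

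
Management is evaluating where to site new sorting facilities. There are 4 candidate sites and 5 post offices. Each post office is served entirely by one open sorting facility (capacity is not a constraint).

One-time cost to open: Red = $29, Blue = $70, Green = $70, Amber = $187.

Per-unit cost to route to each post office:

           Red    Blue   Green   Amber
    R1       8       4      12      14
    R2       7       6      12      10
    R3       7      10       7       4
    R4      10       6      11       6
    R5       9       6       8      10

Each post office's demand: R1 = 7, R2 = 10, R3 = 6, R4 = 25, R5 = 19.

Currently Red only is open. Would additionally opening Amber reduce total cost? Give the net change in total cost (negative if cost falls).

No — net change +69 (cost rises by 69).

Current service cost with {Red}: 589.
Adding Amber: each post office re-picks its cheapest; new service cost 471, saving 118.
Extra fixed cost: 187. Net change = 187 − 118 = 69.
(Totals: 618 → 687.)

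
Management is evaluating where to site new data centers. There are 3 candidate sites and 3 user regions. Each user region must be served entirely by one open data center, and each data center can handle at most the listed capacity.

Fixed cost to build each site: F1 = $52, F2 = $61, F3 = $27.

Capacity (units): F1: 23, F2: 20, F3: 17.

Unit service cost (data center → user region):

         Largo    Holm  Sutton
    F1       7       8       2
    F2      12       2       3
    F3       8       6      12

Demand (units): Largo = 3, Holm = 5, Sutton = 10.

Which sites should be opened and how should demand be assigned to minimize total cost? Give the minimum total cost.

Open {F1}: Largo→F1 7·3=21, Holm→F1 8·5=40, Sutton→F1 2·10=20.
Loads: F1 carries 18/23. Service 81; fixed 52; total 133.
Next best feasible plan costs 137.

Minimum total cost: 133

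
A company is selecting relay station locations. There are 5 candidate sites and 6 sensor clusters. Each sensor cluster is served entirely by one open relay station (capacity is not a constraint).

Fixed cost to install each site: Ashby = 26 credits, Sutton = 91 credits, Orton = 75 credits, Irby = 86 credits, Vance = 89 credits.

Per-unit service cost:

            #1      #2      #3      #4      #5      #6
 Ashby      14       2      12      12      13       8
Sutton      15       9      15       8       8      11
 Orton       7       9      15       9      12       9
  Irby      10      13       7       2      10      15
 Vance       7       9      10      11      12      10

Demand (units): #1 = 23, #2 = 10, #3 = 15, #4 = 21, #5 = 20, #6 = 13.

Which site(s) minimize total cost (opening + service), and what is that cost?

Open Ashby and Irby; minimum total cost 813.

For any fixed open set, each sensor cluster goes to its cheapest open site; total = fixed + service.
{Ashby, Irby}: #1→Irby 10·23=230, #2→Ashby 2·10=20, #3→Irby 7·15=105, #4→Irby 2·21=42, #5→Irby 10·20=200, #6→Ashby 8·13=104. Service 701; fixed 112; total 813.
{Ashby, Orton, Irby}: #1→Orton 7·23=161, #2→Ashby 2·10=20, #3→Irby 7·15=105, #4→Irby 2·21=42, #5→Irby 10·20=200, #6→Ashby 8·13=104. Service 632; fixed 187; total 819.
{Ashby, Irby, Vance}: service 632 + fixed 201 = 833
{Ashby, Sutton, Orton, Irby, Vance}: service 592 + fixed 367 = 959
No other subset beats 813.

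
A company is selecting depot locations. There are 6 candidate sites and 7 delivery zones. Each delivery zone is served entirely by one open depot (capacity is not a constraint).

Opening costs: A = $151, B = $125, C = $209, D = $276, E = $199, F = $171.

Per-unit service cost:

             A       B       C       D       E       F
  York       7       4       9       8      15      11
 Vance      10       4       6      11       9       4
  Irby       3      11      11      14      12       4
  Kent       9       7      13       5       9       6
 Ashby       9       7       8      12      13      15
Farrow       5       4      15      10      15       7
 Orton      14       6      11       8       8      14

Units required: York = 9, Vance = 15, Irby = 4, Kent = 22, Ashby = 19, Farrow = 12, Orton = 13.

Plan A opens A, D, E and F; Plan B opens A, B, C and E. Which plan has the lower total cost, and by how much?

Plan B is cheaper by 172.

Plan A: {A, D, E, F}: York→A 7·9=63, Vance→F 4·15=60, Irby→A 3·4=12, Kent→D 5·22=110, Ashby→A 9·19=171, Farrow→A 5·12=60, Orton→D 8·13=104. Service 580; fixed 797; total 1377.
Plan B: {A, B, C, E}: York→B 4·9=36, Vance→B 4·15=60, Irby→A 3·4=12, Kent→B 7·22=154, Ashby→B 7·19=133, Farrow→B 4·12=48, Orton→B 6·13=78. Service 521; fixed 684; total 1205.
Difference: |1377 − 1205| = 172.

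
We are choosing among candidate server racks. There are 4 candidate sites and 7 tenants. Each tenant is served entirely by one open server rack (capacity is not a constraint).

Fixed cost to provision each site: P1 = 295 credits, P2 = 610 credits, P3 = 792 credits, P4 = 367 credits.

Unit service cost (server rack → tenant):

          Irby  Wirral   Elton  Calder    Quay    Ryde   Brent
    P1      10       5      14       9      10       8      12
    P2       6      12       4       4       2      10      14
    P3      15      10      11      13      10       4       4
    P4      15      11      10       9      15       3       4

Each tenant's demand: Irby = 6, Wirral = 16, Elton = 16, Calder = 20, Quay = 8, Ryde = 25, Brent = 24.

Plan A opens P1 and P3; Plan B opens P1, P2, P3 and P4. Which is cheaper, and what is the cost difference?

Plan A is cheaper by 652.

Plan A: {P1, P3}: Irby→P1 10·6=60, Wirral→P1 5·16=80, Elton→P3 11·16=176, Calder→P1 9·20=180, Quay→P1 10·8=80, Ryde→P3 4·25=100, Brent→P3 4·24=96. Service 772; fixed 1087; total 1859.
Plan B: {P1, P2, P3, P4}: Irby→P2 6·6=36, Wirral→P1 5·16=80, Elton→P2 4·16=64, Calder→P2 4·20=80, Quay→P2 2·8=16, Ryde→P4 3·25=75, Brent→P3 4·24=96. Service 447; fixed 2064; total 2511.
Difference: |1859 − 2511| = 652.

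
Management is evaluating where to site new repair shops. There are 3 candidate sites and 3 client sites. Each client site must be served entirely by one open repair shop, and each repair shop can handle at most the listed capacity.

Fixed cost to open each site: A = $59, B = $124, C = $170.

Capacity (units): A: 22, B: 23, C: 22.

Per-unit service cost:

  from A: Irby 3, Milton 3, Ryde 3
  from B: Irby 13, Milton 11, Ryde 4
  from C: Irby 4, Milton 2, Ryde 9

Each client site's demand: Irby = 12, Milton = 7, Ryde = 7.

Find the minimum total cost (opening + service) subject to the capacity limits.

Minimum total cost: 268

Open {A, B}: Irby→A 3·12=36, Milton→A 3·7=21, Ryde→B 4·7=28.
Loads: A carries 19/22, B carries 7/23. Service 85; fixed 183; total 268.
Next best feasible plan costs 300.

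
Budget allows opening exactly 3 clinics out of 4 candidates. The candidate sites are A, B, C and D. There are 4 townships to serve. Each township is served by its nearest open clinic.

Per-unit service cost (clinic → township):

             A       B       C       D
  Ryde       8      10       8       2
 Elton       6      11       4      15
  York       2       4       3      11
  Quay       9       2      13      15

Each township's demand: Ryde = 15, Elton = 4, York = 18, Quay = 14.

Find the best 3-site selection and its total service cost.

Choose A, B and D; total service cost 118.

With exactly 3 open, each township uses its cheapest among the chosen.
{A, B, D}: Ryde→D 2·15=30, Elton→A 6·4=24, York→A 2·18=36, Quay→B 2·14=28. Service cost 118.
{B, C, D}: service cost 128
{A, B, C}: service cost 200
Among all 4 size-3 choices, {A, B, D} is lowest.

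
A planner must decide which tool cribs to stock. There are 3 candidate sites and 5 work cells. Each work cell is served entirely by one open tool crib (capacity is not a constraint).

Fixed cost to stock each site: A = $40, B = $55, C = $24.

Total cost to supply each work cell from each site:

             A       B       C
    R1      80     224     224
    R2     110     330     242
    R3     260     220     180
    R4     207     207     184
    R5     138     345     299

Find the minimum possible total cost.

Minimum total cost: 756

For any fixed open set, each work cell goes to its cheapest open site; total = fixed + service.
{A, C}: R1→A 80, R2→A 110, R3→C 180, R4→C 184, R5→A 138. Service 692; fixed 64; total 756.
{A, B, C}: service 692 + fixed 119 = 811
{A}: R1→A 80, R2→A 110, R3→A 260, R4→A 207, R5→A 138. Service 795; fixed 40; total 835.
{C}: service 1129 + fixed 24 = 1153
No other subset beats 756.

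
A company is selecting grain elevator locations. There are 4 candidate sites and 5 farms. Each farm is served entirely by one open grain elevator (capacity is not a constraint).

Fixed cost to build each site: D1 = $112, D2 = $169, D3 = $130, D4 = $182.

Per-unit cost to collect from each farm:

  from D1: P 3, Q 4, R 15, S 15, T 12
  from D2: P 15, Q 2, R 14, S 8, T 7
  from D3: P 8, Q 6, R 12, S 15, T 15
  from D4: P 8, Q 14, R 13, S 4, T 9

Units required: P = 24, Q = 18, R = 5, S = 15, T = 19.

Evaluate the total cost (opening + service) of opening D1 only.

Each farm is assigned to its cheapest site among the open ones.
{D1}: P→D1 3·24=72, Q→D1 4·18=72, R→D1 15·5=75, S→D1 15·15=225, T→D1 12·19=228. Service 672; fixed 112; total 784.

Total cost: 784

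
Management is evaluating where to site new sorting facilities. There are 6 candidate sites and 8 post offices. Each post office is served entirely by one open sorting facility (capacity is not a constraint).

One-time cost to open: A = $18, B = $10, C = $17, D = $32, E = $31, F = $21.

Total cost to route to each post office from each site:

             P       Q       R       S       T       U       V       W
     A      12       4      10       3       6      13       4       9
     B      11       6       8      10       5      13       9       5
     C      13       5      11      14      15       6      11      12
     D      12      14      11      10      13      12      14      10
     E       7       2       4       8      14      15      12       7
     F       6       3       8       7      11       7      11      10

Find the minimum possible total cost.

Minimum total cost: 77

For any fixed open set, each post office goes to its cheapest open site; total = fixed + service.
{B}: P→B 11, Q→B 6, R→B 8, S→B 10, T→B 5, U→B 13, V→B 9, W→B 5. Service 67; fixed 10; total 77.
{A}: service 61 + fixed 18 = 79
{A, B}: service 53 + fixed 28 = 81
{A, B, C, D, E, F}: P→F 6, Q→E 2, R→E 4, S→A 3, T→B 5, U→C 6, V→A 4, W→B 5. Service 35; fixed 129; total 164.
No other subset beats 77.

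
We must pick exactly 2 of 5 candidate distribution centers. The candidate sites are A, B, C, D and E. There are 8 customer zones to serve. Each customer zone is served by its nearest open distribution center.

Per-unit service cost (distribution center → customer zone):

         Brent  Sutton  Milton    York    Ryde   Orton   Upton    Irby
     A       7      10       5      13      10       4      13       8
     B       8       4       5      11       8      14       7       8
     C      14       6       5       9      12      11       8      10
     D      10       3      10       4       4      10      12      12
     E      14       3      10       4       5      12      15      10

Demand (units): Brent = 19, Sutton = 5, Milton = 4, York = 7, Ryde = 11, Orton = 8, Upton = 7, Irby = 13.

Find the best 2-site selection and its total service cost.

Choose A and D; total service cost 460.

With exactly 2 open, each customer zone uses its cheapest among the chosen.
{A, D}: Brent→A 7·19=133, Sutton→D 3·5=15, Milton→A 5·4=20, York→D 4·7=28, Ryde→D 4·11=44, Orton→A 4·8=32, Upton→D 12·7=84, Irby→A 8·13=104. Service cost 460.
{A, E}: service cost 478
{B, D}: service cost 492
Among all 10 size-2 choices, {A, D} is lowest.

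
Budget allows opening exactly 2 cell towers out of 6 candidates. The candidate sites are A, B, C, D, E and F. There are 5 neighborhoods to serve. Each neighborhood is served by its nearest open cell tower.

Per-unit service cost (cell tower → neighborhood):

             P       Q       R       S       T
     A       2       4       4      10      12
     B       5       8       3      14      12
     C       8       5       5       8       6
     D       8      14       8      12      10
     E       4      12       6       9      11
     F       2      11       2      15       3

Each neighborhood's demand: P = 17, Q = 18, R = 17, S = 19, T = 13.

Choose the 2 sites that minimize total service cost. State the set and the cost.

With exactly 2 open, each neighborhood uses its cheapest among the chosen.
{C, F}: P→F 2·17=34, Q→C 5·18=90, R→F 2·17=34, S→C 8·19=152, T→F 3·13=39. Service cost 349.
{A, F}: service cost 369
{A, C}: service cost 404
Among all 15 size-2 choices, {C, F} is lowest.

Choose C and F; total service cost 349.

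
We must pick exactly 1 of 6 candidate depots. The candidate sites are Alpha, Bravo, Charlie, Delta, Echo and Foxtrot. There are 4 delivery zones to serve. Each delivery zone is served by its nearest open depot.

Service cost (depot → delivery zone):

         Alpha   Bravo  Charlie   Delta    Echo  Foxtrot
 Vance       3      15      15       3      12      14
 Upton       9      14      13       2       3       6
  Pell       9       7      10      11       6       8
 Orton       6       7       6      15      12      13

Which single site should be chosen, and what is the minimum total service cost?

Choose Alpha only; total service cost 27.

With exactly 1 open, each delivery zone uses its cheapest among the chosen.
{Alpha}: Vance→Alpha 3, Upton→Alpha 9, Pell→Alpha 9, Orton→Alpha 6. Service cost 27.
{Delta}: service cost 31
{Echo}: service cost 33
Among all 6 size-1 choices, {Alpha} is lowest.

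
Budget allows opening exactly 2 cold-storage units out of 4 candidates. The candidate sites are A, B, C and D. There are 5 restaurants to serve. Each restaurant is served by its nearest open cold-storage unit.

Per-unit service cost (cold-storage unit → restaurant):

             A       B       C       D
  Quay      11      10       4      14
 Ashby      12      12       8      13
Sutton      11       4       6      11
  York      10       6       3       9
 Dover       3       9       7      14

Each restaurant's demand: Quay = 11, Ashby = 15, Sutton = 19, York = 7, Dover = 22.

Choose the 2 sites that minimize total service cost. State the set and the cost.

With exactly 2 open, each restaurant uses its cheapest among the chosen.
{A, C}: Quay→C 4·11=44, Ashby→C 8·15=120, Sutton→C 6·19=114, York→C 3·7=21, Dover→A 3·22=66. Service cost 365.
{B, C}: service cost 415
{C, D}: service cost 453
Among all 6 size-2 choices, {A, C} is lowest.

Choose A and C; total service cost 365.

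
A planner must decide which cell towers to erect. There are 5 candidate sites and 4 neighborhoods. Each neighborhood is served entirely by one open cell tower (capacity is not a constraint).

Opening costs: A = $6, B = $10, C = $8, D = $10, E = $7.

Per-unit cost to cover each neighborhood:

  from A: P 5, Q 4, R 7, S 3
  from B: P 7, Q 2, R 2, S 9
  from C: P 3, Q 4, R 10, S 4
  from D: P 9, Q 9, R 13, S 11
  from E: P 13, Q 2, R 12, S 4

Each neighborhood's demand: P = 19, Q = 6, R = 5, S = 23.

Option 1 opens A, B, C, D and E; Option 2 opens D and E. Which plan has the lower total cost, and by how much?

Option 1: {A, B, C, D, E}: P→C 3·19=57, Q→B 2·6=12, R→B 2·5=10, S→A 3·23=69. Service 148; fixed 41; total 189.
Option 2: {D, E}: P→D 9·19=171, Q→E 2·6=12, R→E 12·5=60, S→E 4·23=92. Service 335; fixed 17; total 352.
Difference: |189 − 352| = 163.

Option 1 is cheaper by 163.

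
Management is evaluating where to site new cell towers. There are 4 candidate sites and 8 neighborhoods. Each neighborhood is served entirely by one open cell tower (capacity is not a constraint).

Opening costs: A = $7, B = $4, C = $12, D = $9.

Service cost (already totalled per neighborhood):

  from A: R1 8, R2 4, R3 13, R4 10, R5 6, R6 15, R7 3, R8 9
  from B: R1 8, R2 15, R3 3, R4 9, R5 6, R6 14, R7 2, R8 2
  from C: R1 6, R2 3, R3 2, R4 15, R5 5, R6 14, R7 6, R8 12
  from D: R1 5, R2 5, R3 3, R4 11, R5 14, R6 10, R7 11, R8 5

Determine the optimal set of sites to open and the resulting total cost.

Open B and D; minimum total cost 55.

For any fixed open set, each neighborhood goes to its cheapest open site; total = fixed + service.
{B, D}: R1→D 5, R2→D 5, R3→B 3, R4→B 9, R5→B 6, R6→D 10, R7→B 2, R8→B 2. Service 42; fixed 13; total 55.
{A, B}: R1→A 8, R2→A 4, R3→B 3, R4→B 9, R5→A 6, R6→B 14, R7→B 2, R8→B 2. Service 48; fixed 11; total 59.
{B, C}: R1→C 6, R2→C 3, R3→C 2, R4→B 9, R5→C 5, R6→B 14, R7→B 2, R8→B 2. Service 43; fixed 16; total 59.
{A, B, C, D}: R1→D 5, R2→C 3, R3→C 2, R4→B 9, R5→C 5, R6→D 10, R7→B 2, R8→B 2. Service 38; fixed 32; total 70.
(All 15 nonempty subsets were checked; B and D is lowest.)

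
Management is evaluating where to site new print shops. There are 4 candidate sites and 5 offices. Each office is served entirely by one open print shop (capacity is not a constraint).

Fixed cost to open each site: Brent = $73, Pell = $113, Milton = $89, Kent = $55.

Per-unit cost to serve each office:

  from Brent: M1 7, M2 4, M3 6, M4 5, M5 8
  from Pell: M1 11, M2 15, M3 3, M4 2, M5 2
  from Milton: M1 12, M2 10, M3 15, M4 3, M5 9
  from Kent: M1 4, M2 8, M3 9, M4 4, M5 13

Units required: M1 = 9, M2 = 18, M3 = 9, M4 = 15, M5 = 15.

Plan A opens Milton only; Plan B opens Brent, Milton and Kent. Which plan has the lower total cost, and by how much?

Plan B is cheaper by 148.

Plan A: {Milton}: M1→Milton 12·9=108, M2→Milton 10·18=180, M3→Milton 15·9=135, M4→Milton 3·15=45, M5→Milton 9·15=135. Service 603; fixed 89; total 692.
Plan B: {Brent, Milton, Kent}: M1→Kent 4·9=36, M2→Brent 4·18=72, M3→Brent 6·9=54, M4→Milton 3·15=45, M5→Brent 8·15=120. Service 327; fixed 217; total 544.
Difference: |692 − 544| = 148.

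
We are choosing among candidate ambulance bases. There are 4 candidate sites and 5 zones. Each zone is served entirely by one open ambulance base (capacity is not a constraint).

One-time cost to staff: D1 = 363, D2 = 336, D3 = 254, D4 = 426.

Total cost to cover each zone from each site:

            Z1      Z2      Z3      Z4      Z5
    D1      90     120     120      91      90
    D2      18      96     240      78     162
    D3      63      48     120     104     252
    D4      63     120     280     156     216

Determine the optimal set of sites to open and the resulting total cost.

For any fixed open set, each zone goes to its cheapest open site; total = fixed + service.
{D3}: Z1→D3 63, Z2→D3 48, Z3→D3 120, Z4→D3 104, Z5→D3 252. Service 587; fixed 254; total 841.
{D1}: service 511 + fixed 363 = 874
{D2}: service 594 + fixed 336 = 930
{D1, D2, D3, D4}: service 354 + fixed 1379 = 1733
No other subset beats 841.

Open D3 only; minimum total cost 841.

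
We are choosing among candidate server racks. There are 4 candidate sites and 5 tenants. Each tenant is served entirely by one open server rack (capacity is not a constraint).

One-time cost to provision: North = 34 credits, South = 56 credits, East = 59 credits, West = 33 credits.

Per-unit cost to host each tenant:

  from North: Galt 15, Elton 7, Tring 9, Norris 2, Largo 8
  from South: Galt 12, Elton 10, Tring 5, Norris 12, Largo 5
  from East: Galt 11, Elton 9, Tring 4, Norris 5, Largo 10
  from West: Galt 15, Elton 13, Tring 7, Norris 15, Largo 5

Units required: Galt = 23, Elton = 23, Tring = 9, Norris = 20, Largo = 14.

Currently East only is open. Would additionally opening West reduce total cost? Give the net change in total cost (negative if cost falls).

Current service cost with {East}: 736.
Adding West: each tenant re-picks its cheapest; new service cost 666, saving 70.
Extra fixed cost: 33. Net change = 33 − 70 = -37.
(Totals: 795 → 758.)

Yes — net change −37 (cost falls by 37).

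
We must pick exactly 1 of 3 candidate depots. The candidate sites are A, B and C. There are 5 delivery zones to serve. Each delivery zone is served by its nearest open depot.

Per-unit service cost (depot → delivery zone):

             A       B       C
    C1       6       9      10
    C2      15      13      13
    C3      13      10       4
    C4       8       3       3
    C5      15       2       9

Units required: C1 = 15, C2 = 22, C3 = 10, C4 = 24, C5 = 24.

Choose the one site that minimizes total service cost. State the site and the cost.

With exactly 1 open, each delivery zone uses its cheapest among the chosen.
{B}: C1→B 9·15=135, C2→B 13·22=286, C3→B 10·10=100, C4→B 3·24=72, C5→B 2·24=48. Service cost 641.
{C}: service cost 764
{A}: service cost 1102
Among all 3 size-1 choices, {B} is lowest.

Choose B only; total service cost 641.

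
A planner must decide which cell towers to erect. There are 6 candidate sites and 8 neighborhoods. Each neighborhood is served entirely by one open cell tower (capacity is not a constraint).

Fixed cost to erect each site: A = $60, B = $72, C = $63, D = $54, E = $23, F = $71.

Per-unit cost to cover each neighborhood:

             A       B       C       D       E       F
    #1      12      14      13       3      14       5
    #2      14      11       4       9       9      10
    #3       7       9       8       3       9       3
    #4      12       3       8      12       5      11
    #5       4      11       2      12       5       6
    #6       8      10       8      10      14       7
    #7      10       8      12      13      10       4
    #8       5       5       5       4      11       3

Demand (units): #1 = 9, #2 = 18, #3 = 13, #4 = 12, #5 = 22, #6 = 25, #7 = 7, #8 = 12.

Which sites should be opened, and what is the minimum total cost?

For any fixed open set, each neighborhood goes to its cheapest open site; total = fixed + service.
{C, E, F}: #1→F 5·9=45, #2→C 4·18=72, #3→F 3·13=39, #4→E 5·12=60, #5→C 2·22=44, #6→F 7·25=175, #7→F 4·7=28, #8→F 3·12=36. Service 499; fixed 157; total 656.
{C, F}: service 535 + fixed 134 = 669
{B, C, F}: #1→F 5·9=45, #2→C 4·18=72, #3→F 3·13=39, #4→B 3·12=36, #5→C 2·22=44, #6→F 7·25=175, #7→F 4·7=28, #8→F 3·12=36. Service 475; fixed 206; total 681.
{A, B, C, D, E, F}: service 457 + fixed 343 = 800
No other subset beats 656.

Open C, E and F; minimum total cost 656.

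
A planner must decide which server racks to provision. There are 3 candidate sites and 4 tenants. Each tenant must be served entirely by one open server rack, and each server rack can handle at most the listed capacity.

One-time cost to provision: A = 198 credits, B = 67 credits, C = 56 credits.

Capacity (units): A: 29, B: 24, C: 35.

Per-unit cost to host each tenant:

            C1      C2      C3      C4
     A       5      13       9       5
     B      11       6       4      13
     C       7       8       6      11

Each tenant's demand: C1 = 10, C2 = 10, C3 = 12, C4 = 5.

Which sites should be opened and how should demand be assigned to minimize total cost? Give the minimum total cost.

Minimum total cost: 356

Open {B, C}: C1→C 7·10=70, C2→B 6·10=60, C3→B 4·12=48, C4→C 11·5=55.
Loads: B carries 22/24, C carries 15/35. Service 233; fixed 123; total 356.
Next best feasible plan costs 376.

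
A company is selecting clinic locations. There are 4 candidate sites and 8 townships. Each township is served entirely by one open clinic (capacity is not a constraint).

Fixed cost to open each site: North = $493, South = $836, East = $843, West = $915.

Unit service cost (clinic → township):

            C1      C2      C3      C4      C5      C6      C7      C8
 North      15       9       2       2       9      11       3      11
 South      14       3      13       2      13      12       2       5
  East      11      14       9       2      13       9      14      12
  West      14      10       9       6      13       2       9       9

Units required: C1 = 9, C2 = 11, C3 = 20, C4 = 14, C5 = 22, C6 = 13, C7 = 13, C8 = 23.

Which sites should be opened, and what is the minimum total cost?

For any fixed open set, each township goes to its cheapest open site; total = fixed + service.
{North}: C1→North 15·9=135, C2→North 9·11=99, C3→North 2·20=40, C4→North 2·14=28, C5→North 9·22=198, C6→North 11·13=143, C7→North 3·13=39, C8→North 11·23=253. Service 935; fixed 493; total 1428.
{South}: service 1030 + fixed 836 = 1866
{North, South}: C1→South 14·9=126, C2→South 3·11=33, C3→North 2·20=40, C4→North 2·14=28, C5→North 9·22=198, C6→North 11·13=143, C7→South 2·13=26, C8→South 5·23=115. Service 709; fixed 1329; total 2038.
{North, South, East, West}: service 565 + fixed 3087 = 3652
No other subset beats 1428.

Open North only; minimum total cost 1428.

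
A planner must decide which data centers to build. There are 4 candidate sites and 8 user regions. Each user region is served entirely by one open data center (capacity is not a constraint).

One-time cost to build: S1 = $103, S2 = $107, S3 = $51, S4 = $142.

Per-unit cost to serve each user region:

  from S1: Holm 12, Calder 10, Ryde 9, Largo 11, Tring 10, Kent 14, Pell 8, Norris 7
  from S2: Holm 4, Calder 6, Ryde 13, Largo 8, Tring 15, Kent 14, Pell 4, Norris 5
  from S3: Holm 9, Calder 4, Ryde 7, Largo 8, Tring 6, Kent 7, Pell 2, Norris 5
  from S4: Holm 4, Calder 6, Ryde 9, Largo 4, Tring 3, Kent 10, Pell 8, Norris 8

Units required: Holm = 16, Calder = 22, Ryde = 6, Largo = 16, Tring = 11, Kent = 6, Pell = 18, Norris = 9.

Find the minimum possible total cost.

For any fixed open set, each user region goes to its cheapest open site; total = fixed + service.
{S3, S4}: Holm→S4 4·16=64, Calder→S3 4·22=88, Ryde→S3 7·6=42, Largo→S4 4·16=64, Tring→S4 3·11=33, Kent→S3 7·6=42, Pell→S3 2·18=36, Norris→S3 5·9=45. Service 414; fixed 193; total 607.
{S3}: Holm→S3 9·16=144, Calder→S3 4·22=88, Ryde→S3 7·6=42, Largo→S3 8·16=128, Tring→S3 6·11=66, Kent→S3 7·6=42, Pell→S3 2·18=36, Norris→S3 5·9=45. Service 591; fixed 51; total 642.
{S2, S3}: service 511 + fixed 158 = 669
{S1, S2, S3, S4}: service 414 + fixed 403 = 817
No other subset beats 607.

Minimum total cost: 607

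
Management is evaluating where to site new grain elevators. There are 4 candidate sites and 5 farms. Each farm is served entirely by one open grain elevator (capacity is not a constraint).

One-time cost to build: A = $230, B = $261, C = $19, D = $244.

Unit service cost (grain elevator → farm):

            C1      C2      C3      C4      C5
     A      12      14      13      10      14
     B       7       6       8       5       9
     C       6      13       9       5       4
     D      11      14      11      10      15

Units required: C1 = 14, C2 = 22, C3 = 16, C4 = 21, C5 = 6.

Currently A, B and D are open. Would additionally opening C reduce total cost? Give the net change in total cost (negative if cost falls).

Current service cost with {A, B, D}: 517.
Adding C: each farm re-picks its cheapest; new service cost 473, saving 44.
Extra fixed cost: 19. Net change = 19 − 44 = -25.
(Totals: 1252 → 1227.)

Yes — net change −25 (cost falls by 25).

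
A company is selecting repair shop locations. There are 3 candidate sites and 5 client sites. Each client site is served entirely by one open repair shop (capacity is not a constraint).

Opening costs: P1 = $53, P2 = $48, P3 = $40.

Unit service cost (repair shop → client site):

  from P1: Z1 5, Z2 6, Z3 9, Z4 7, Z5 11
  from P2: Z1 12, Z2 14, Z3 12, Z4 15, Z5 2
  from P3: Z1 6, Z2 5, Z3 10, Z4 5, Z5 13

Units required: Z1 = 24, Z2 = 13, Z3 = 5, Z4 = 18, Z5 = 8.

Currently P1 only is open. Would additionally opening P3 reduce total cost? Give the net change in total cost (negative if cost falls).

Yes — net change −9 (cost falls by 9).

Current service cost with {P1}: 457.
Adding P3: each client site re-picks its cheapest; new service cost 408, saving 49.
Extra fixed cost: 40. Net change = 40 − 49 = -9.
(Totals: 510 → 501.)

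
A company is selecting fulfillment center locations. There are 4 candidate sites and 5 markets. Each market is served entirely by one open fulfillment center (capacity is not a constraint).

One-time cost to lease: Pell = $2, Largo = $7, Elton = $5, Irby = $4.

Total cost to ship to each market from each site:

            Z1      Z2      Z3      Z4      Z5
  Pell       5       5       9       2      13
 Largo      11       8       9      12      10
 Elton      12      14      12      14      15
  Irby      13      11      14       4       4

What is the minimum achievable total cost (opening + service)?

For any fixed open set, each market goes to its cheapest open site; total = fixed + service.
{Pell, Irby}: Z1→Pell 5, Z2→Pell 5, Z3→Pell 9, Z4→Pell 2, Z5→Irby 4. Service 25; fixed 6; total 31.
{Pell}: service 34 + fixed 2 = 36
{Pell, Elton, Irby}: Z1→Pell 5, Z2→Pell 5, Z3→Pell 9, Z4→Pell 2, Z5→Irby 4. Service 25; fixed 11; total 36.
{Pell, Largo, Elton, Irby}: Z1→Pell 5, Z2→Pell 5, Z3→Pell 9, Z4→Pell 2, Z5→Irby 4. Service 25; fixed 18; total 43.
No other subset beats 31.

Minimum total cost: 31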